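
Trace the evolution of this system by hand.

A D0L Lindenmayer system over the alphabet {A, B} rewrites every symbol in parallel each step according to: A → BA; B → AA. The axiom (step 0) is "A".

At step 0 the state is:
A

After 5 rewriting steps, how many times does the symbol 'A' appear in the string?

t=0: A
t=1: BA
t=2: AABA
t=3: BABAAABA
t=4: AABAAABABABAAABA
t=5: BABAAABABABAAABAAABAAABABABAAABA

21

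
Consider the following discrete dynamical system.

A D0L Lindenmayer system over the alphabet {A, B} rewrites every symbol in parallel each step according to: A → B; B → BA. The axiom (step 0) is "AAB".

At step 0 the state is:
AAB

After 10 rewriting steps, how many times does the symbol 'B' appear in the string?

199

[0] AAB
[1] BBBA
[2] BABABAB
[3] BABBABBABBA
[4] BABBABABBABABBABAB
[5] BABBABABBABBABABBABBABABBABBA
[6] BABBABABBABBABABBABABBABBABABBABABBABBABABBABAB
[7] BABBABABBABBABABBABABBABBABABBABBABABBABABBABBABABBABBABABBABABBABBABABBABBA
[8] BABBABABBABBABABBABABBABBABABBABBABABBABABBABBABABBABABBAB…BBABABBABABBABBABABBABABBABBABABBABBABABBABABBABBABABBABAB  (len 123)
[9] BABBABABBABBABABBABABBABBABABBABBABABBABABBABBABABBABABBAB…BBABABBABABBABBABABBABABBABBABABBABBABABBABABBABBABABBABBA  (len 199)
[10] BABBABABBABBABABBABABBABBABABBABBABABBABABBABBABABBABABBAB…BBABABBABABBABBABABBABABBABBABABBABBABABBABABBABBABABBABAB  (len 322)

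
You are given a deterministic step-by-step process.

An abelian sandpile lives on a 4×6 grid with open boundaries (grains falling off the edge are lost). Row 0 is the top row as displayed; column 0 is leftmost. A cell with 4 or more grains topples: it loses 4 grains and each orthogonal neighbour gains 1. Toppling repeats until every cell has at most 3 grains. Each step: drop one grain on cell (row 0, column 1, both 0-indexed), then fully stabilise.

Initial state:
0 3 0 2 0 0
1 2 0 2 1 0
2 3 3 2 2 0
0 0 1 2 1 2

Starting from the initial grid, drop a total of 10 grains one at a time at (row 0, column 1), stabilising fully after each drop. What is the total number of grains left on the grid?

t=0: 0 3 0 2 0 0
1 2 0 2 1 0
2 3 3 2 2 0
0 0 1 2 1 2
t=1: 1 0 1 2 0 0
1 3 0 2 1 0
2 3 3 2 2 0
0 0 1 2 1 2
t=2: 1 1 1 2 0 0
1 3 0 2 1 0
2 3 3 2 2 0
0 0 1 2 1 2
t=3: 1 2 1 2 0 0
1 3 0 2 1 0
2 3 3 2 2 0
0 0 1 2 1 2
t=4: 1 3 1 2 0 0
1 3 0 2 1 0
2 3 3 2 2 0
0 0 1 2 1 2
t=5: 2 1 2 2 0 0
2 1 2 2 1 0
3 1 0 3 2 0
0 1 2 2 1 2
t=6: 2 2 2 2 0 0
2 1 2 2 1 0
3 1 0 3 2 0
0 1 2 2 1 2
t=7: 2 3 2 2 0 0
2 1 2 2 1 0
3 1 0 3 2 0
0 1 2 2 1 2
t=8: 3 0 3 2 0 0
2 2 2 2 1 0
3 1 0 3 2 0
0 1 2 2 1 2
t=9: 3 1 3 2 0 0
2 2 2 2 1 0
3 1 0 3 2 0
0 1 2 2 1 2
t=10: 3 2 3 2 0 0
2 2 2 2 1 0
3 1 0 3 2 0
0 1 2 2 1 2

36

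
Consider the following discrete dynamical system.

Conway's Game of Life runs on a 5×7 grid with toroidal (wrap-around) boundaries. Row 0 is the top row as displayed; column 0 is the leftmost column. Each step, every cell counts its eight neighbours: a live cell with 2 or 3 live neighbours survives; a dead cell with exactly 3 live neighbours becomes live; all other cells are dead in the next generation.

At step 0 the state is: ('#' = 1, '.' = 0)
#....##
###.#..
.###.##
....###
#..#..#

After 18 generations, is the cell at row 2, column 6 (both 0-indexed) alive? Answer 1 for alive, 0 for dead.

1

step 0: #....##
###.#..
.###.##
....###
#..#..#
step 1: ..####.
....#..
.......
.#.....
.......
step 2: ...###.
....##.
.......
.......
..###..
step 3: ..#....
...#.#.
.......
...#...
..#..#.
step 4: ..###..
.......
....#..
.......
..##...
step 5: ..#.#..
....#..
.......
...#...
..#.#..
step 6: ....##.
...#...
.......
...#...
..#.#..
step 7: ....##.
....#..
.......
...#...
....##.
step 8: ...#...
....##.
.......
....#..
...#.#.
step 9: ...#.#.
....#..
....##.
....#..
...#...
step 10: ...#...
...#...
...###.
...###.
...#...
step 11: ..###..
..##...
..#..#.
..#..#.
..##...
step 12: .#..#..
.#.....
.##.#..
.##.#..
.#.....
step 13: ###....
##.#...
#......
#......
##.#...
step 14: ...#..#
......#
#.....#
#.....#
......#
step 15: #....##
.....##
.....#.
.....#.
.....##
step 16: #...#..
#...#..
....##.
....##.
#...#..
step 17: ##.####
...##.#
...#..#
...#..#
...##.#
step 18: .......
.......
#.##..#
#.##..#
.......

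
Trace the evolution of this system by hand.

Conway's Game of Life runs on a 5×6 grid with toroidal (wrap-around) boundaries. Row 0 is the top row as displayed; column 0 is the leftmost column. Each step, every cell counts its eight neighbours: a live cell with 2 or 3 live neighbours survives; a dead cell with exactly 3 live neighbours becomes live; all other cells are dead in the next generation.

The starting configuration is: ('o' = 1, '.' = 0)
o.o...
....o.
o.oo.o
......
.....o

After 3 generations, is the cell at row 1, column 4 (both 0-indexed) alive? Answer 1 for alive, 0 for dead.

0

[0] o.o...
....o.
o.oo.o
......
.....o
[1] .....o
o.o.o.
...ooo
o...oo
......
[2] .....o
o.....
.o....
o..o..
o...o.
[3] o....o
o.....
oo....
oo...o
o...o.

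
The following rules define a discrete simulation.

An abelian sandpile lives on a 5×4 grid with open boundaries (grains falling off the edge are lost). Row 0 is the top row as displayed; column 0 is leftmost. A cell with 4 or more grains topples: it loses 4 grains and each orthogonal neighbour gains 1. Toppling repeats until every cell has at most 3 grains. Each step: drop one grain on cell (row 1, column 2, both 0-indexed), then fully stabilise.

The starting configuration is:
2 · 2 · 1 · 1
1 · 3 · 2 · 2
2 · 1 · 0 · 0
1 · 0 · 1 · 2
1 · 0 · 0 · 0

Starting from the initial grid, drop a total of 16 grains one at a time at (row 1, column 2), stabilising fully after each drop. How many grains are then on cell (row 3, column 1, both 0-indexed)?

0) 2 · 2 · 1 · 1
1 · 3 · 2 · 2
2 · 1 · 0 · 0
1 · 0 · 1 · 2
1 · 0 · 0 · 0
1) 2 · 2 · 1 · 1
1 · 3 · 3 · 2
2 · 1 · 0 · 0
1 · 0 · 1 · 2
1 · 0 · 0 · 0
2) 2 · 3 · 2 · 1
2 · 0 · 1 · 3
2 · 2 · 1 · 0
1 · 0 · 1 · 2
1 · 0 · 0 · 0
3) 2 · 3 · 2 · 1
2 · 0 · 2 · 3
2 · 2 · 1 · 0
1 · 0 · 1 · 2
1 · 0 · 0 · 0
4) 2 · 3 · 2 · 1
2 · 0 · 3 · 3
2 · 2 · 1 · 0
1 · 0 · 1 · 2
1 · 0 · 0 · 0
5) 2 · 3 · 3 · 2
2 · 1 · 1 · 0
2 · 2 · 2 · 1
1 · 0 · 1 · 2
1 · 0 · 0 · 0
6) 2 · 3 · 3 · 2
2 · 1 · 2 · 0
2 · 2 · 2 · 1
1 · 0 · 1 · 2
1 · 0 · 0 · 0
7) 2 · 3 · 3 · 2
2 · 1 · 3 · 0
2 · 2 · 2 · 1
1 · 0 · 1 · 2
1 · 0 · 0 · 0
8) 3 · 0 · 1 · 3
2 · 3 · 1 · 1
2 · 2 · 3 · 1
1 · 0 · 1 · 2
1 · 0 · 0 · 0
9) 3 · 0 · 1 · 3
2 · 3 · 2 · 1
2 · 2 · 3 · 1
1 · 0 · 1 · 2
1 · 0 · 0 · 0
10) 3 · 0 · 1 · 3
2 · 3 · 3 · 1
2 · 2 · 3 · 1
1 · 0 · 1 · 2
1 · 0 · 0 · 0
11) 3 · 1 · 2 · 3
3 · 1 · 2 · 2
3 · 0 · 1 · 2
1 · 1 · 2 · 2
1 · 0 · 0 · 0
12) 3 · 1 · 2 · 3
3 · 1 · 3 · 2
3 · 0 · 1 · 2
1 · 1 · 2 · 2
1 · 0 · 0 · 0
13) 3 · 1 · 3 · 3
3 · 2 · 0 · 3
3 · 0 · 2 · 2
1 · 1 · 2 · 2
1 · 0 · 0 · 0
14) 3 · 1 · 3 · 3
3 · 2 · 1 · 3
3 · 0 · 2 · 2
1 · 1 · 2 · 2
1 · 0 · 0 · 0
15) 3 · 1 · 3 · 3
3 · 2 · 2 · 3
3 · 0 · 2 · 2
1 · 1 · 2 · 2
1 · 0 · 0 · 0
16) 3 · 1 · 3 · 3
3 · 2 · 3 · 3
3 · 0 · 2 · 2
1 · 1 · 2 · 2
1 · 0 · 0 · 0

1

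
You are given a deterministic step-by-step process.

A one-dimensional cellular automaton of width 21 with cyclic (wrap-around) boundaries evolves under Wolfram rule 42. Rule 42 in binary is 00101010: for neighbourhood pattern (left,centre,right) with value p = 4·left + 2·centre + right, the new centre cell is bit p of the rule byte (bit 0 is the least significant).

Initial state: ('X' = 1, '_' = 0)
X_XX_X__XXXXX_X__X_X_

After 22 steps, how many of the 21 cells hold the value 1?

0) X_XX_X__XXXXX_X__X_X_
1) _XX_X__XX____X__X_X_X
2) XX_X__XX____X__X_X_X_
3) X_X__XX____X__X_X_X_X
4) _X__XX____X__X_X_X_XX
5) X__XX____X__X_X_X_XX_
6) __XX____X__X_X_X_XX_X
7) _XX____X__X_X_X_XX_X_
8) XX____X__X_X_X_XX_X__
9) X____X__X_X_X_XX_X__X
10) ____X__X_X_X_XX_X__XX
11) ___X__X_X_X_XX_X__XX_
12) __X__X_X_X_XX_X__XX__
13) _X__X_X_X_XX_X__XX___
14) X__X_X_X_XX_X__XX____
15) __X_X_X_XX_X__XX____X
16) _X_X_X_XX_X__XX____X_
17) X_X_X_XX_X__XX____X__
18) _X_X_XX_X__XX____X__X
19) X_X_XX_X__XX____X__X_
20) _X_XX_X__XX____X__X_X
21) X_XX_X__XX____X__X_X_
22) _XX_X__XX____X__X_X_X

9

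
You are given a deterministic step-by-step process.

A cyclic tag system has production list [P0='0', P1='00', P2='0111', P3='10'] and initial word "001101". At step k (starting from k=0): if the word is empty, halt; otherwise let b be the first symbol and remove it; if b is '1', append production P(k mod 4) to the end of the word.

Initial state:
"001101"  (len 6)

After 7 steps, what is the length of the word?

step 0: "001101"  (len 6)
step 1: "01101"  (len 5)
step 2: "1101"  (len 4)
step 3: "1010111"  (len 7)
step 4: "01011110"  (len 8)
step 5: "1011110"  (len 7)
step 6: "01111000"  (len 8)
step 7: "1111000"  (len 7)

7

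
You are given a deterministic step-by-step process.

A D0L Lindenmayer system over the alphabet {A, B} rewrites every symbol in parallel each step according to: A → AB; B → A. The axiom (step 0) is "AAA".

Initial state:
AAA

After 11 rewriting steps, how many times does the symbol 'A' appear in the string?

step 0: AAA
step 1: ABABAB
step 2: ABAABAABA
step 3: ABAABABAABABAAB
step 4: ABAABABAABAABABAABAABABA
step 5: ABAABABAABAABABAABABAABAABABAABABAABAAB
step 6: ABAABABAABAABABAABABAABAABABAABAABABAABABAABAABABAABAABABAABABA
step 7: ABAABABAABAABABAABABAABAABABAABAABABAABABAABAABABAABABAABAABABAABAABABAABABAABAABABAABABAABAABABAABAAB
step 8: ABAABABAABAABABAABABAABAABABAABAABABAABABAABAABABAABABAABA…ABAABAABABAABAABABAABABAABAABABAABAABABAABABAABAABABAABABA  (len 165)
step 9: ABAABABAABAABABAABABAABAABABAABAABABAABABAABAABABAABABAABA…AABABAABABAABAABABAABABAABAABABAABAABABAABABAABAABABAABAAB  (len 267)
step 10: ABAABABAABAABABAABABAABAABABAABAABABAABABAABAABABAABABAABA…AABABAABABAABAABABAABABAABAABABAABAABABAABABAABAABABAABABA  (len 432)
step 11: ABAABABAABAABABAABABAABAABABAABAABABAABABAABAABABAABABAABA…AABABAABABAABAABABAABABAABAABABAABAABABAABABAABAABABAABAAB  (len 699)

432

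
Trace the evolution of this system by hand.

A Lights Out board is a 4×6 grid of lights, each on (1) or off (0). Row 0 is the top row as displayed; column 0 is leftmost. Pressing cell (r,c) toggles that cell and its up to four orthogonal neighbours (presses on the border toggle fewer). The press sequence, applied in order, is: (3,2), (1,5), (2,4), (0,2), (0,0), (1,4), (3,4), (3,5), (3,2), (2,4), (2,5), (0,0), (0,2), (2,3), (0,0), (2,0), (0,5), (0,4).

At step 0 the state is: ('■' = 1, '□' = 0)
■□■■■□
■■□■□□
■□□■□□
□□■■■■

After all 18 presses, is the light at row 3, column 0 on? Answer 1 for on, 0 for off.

1

0) ■□■■■□
■■□■□□
■□□■□□
□□■■■■
1) ■□■■■□
■■□■□□
■□■■□□
□■□□■■
2) ■□■■■■
■■□■■■
■□■■□■
□■□□■■
3) ■□■■■■
■■□■□■
■□■□■□
□■□□□■
4) ■■□□■■
■■■■□■
■□■□■□
□■□□□■
5) □□□□■■
□■■■□■
■□■□■□
□■□□□■
6) □□□□□■
□■■□■□
■□■□□□
□■□□□■
7) □□□□□■
□■■□■□
■□■□■□
□■□■■□
8) □□□□□■
□■■□■□
■□■□■■
□■□■□■
9) □□□□□■
□■■□■□
■□□□■■
□□■□□■
10) □□□□□■
□■■□□□
■□□■□□
□□■□■■
11) □□□□□■
□■■□□■
■□□■■■
□□■□■□
12) ■■□□□■
■■■□□■
■□□■■■
□□■□■□
13) ■□■■□■
■■□□□■
■□□■■■
□□■□■□
14) ■□■■□■
■■□■□■
■□■□□■
□□■■■□
15) □■■■□■
□■□■□■
■□■□□■
□□■■■□
16) □■■■□■
■■□■□■
□■■□□■
■□■■■□
17) □■■■■□
■■□■□□
□■■□□■
■□■■■□
18) □■■□□■
■■□■■□
□■■□□■
■□■■■□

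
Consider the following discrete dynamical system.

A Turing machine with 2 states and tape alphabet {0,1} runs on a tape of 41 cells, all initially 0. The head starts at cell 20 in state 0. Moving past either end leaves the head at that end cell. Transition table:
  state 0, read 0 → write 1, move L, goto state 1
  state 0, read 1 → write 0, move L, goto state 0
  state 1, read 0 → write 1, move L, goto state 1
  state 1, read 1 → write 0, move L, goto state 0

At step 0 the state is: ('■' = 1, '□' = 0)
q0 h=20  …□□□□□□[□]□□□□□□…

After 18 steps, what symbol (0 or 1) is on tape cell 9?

1

[0] q0 h=20  …□□□□□□[□]□□□□□□…
[1] q1 h=19  …□□□□□□[□]■□□□□□…
[2] q1 h=18  …□□□□□□[□]■■□□□□…
[3] q1 h=17  …□□□□□□[□]■■■□□□…
[4] q1 h=16  …□□□□□□[□]■■■■□□…
[5] q1 h=15  …□□□□□□[□]■■■■■□…
[6] q1 h=14  …□□□□□□[□]■■■■■■…
[7] q1 h=13  …□□□□□□[□]■■■■■■…
[8] q1 h=12  …□□□□□□[□]■■■■■■…
[9] q1 h=11  …□□□□□□[□]■■■■■■…
[10] q1 h=10  …□□□□□□[□]■■■■■■…
[11] q1 h= 9  …□□□□□□[□]■■■■■■…
[12] q1 h= 8  …□□□□□□[□]■■■■■■…
[13] q1 h= 7  …□□□□□□[□]■■■■■■…
[14] q1 h= 6  |□□□□□□[□]■■■■■■…
[15] q1 h= 5  |□□□□□[□]■■■■■■…
[16] q1 h= 4  |□□□□[□]■■■■■■…
[17] q1 h= 3  |□□□[□]■■■■■■…
[18] q1 h= 2  |□□[□]■■■■■■…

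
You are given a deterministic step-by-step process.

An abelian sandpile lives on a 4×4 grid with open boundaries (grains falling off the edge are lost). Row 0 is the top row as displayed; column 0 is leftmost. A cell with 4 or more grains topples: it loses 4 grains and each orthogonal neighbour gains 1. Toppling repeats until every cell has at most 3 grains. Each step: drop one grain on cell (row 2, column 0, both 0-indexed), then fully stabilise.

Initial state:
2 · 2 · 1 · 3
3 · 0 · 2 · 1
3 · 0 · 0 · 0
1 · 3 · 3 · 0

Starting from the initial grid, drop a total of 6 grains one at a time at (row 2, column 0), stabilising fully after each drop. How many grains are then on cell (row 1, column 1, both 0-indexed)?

1

[0] 2 · 2 · 1 · 3
3 · 0 · 2 · 1
3 · 0 · 0 · 0
1 · 3 · 3 · 0
[1] 3 · 2 · 1 · 3
0 · 1 · 2 · 1
1 · 1 · 0 · 0
2 · 3 · 3 · 0
[2] 3 · 2 · 1 · 3
0 · 1 · 2 · 1
2 · 1 · 0 · 0
2 · 3 · 3 · 0
[3] 3 · 2 · 1 · 3
0 · 1 · 2 · 1
3 · 1 · 0 · 0
2 · 3 · 3 · 0
[4] 3 · 2 · 1 · 3
1 · 1 · 2 · 1
0 · 2 · 0 · 0
3 · 3 · 3 · 0
[5] 3 · 2 · 1 · 3
1 · 1 · 2 · 1
1 · 2 · 0 · 0
3 · 3 · 3 · 0
[6] 3 · 2 · 1 · 3
1 · 1 · 2 · 1
2 · 2 · 0 · 0
3 · 3 · 3 · 0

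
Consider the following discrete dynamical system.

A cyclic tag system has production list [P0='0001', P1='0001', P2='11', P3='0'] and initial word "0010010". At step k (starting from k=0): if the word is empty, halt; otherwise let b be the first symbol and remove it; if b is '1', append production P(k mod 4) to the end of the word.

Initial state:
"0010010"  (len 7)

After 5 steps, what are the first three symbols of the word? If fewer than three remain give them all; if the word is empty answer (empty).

t=0: "0010010"  (len 7)
t=1: "010010"  (len 6)
t=2: "10010"  (len 5)
t=3: "001011"  (len 6)
t=4: "01011"  (len 5)
t=5: "1011"  (len 4)

101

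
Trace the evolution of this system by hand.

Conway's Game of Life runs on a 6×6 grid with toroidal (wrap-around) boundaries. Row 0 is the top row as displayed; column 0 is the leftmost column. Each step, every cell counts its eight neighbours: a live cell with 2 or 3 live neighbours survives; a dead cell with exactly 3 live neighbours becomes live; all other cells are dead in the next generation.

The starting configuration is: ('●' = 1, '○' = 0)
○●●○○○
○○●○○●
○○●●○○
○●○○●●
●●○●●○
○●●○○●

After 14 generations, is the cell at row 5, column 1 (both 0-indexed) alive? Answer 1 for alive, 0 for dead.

0

0) ○●●○○○
○○●○○●
○○●●○○
○●○○●●
●●○●●○
○●●○○●
1) ○○○●○○
○○○○○○
●●●●○●
○●○○○●
○○○●○○
○○○○●●
2) ○○○○●○
●●○●●○
○●●○●●
○●○●○●
●○○○○●
○○○●●○
3) ○○●○○○
●●○○○○
○○○○○○
○●○●○○
●○●●○●
○○○●●○
4) ○●●●○○
○●○○○○
●●●○○○
●●○●●○
●●○○○●
○●○○●●
5) ○●○●●○
○○○●○○
○○○●○●
○○○●●○
○○○●○○
○○○●●●
6) ○○○○○●
○○○●○○
○○●●○○
○○●●○○
○○●○○●
○○○○○●
7) ○○○○●○
○○●●●○
○○○○●○
○●○○●○
○○●●●○
●○○○●●
8) ○○○○○○
○○○○●●
○○●○●●
○○●○●●
●●●○○○
○○○○○○
9) ○○○○○○
○○○●●●
●○○○○○
○○●○●○
●●●●○●
○●○○○○
10) ○○○○●○
○○○○●●
○○○○○○
○○●○●○
●○○●●●
○●○○○○
11) ○○○○●●
○○○○●●
○○○●●●
○○○○●○
●●●●●●
●○○●○○
12) ●○○●○○
●○○○○○
○○○●○○
○●○○○○
●●●○○○
○○○○○○
13) ○○○○○○
○○○○○○
○○○○○○
●●○○○○
●●●○○○
●○●○○○
14) ○○○○○○
○○○○○○
○○○○○○
●○●○○○
○○●○○●
●○●○○○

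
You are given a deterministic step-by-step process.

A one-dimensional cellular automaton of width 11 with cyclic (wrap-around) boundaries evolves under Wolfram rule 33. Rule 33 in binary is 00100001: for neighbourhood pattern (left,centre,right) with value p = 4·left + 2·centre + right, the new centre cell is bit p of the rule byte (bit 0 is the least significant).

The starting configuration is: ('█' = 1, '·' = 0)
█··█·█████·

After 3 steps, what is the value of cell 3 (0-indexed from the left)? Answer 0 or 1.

0

gen 0: █··█·█████·
gen 1: ····█·····█
gen 2: ·██···███··
gen 3: ····█·····█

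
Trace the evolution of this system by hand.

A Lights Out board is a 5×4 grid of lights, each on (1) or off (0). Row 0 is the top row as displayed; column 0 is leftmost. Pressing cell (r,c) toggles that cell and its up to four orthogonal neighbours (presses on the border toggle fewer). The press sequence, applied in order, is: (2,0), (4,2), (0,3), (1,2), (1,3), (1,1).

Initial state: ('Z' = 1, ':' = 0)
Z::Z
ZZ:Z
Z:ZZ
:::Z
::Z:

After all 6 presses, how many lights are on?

0) Z::Z
ZZ:Z
Z:ZZ
:::Z
::Z:
1) Z::Z
:Z:Z
:ZZZ
Z::Z
::Z:
2) Z::Z
:Z:Z
:ZZZ
Z:ZZ
:Z:Z
3) Z:Z:
:Z::
:ZZZ
Z:ZZ
:Z:Z
4) Z:::
::ZZ
:Z:Z
Z:ZZ
:Z:Z
5) Z::Z
::::
:Z::
Z:ZZ
:Z:Z
6) ZZ:Z
ZZZ:
::::
Z:ZZ
:Z:Z

11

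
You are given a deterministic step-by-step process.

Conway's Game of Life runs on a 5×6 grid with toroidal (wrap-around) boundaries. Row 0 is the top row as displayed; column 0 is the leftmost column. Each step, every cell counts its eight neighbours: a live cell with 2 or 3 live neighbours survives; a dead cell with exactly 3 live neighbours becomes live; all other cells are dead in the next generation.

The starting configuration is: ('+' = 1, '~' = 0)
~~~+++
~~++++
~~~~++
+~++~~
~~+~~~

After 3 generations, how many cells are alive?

[0] ~~~+++
~~++++
~~~~++
+~++~~
~~+~~~
[1] ~~~~~+
+~+~~~
++~~~~
~+++++
~++~~+
[2] ~~+~~+
+~~~~+
~~~~+~
~~~+++
~+~~~+
[3] ~+~~++
+~~~++
+~~+~~
+~~+~+
~~++~+

14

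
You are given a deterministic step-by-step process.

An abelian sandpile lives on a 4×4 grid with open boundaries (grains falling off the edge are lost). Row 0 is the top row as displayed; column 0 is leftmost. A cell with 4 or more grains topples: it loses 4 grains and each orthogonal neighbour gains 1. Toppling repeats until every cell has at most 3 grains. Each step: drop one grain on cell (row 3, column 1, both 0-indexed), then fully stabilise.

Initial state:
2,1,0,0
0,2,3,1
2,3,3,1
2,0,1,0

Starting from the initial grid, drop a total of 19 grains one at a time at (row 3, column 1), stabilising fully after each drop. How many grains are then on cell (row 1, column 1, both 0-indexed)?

2

gen 0: 2,1,0,0
0,2,3,1
2,3,3,1
2,0,1,0
gen 1: 2,1,0,0
0,2,3,1
2,3,3,1
2,1,1,0
gen 2: 2,1,0,0
0,2,3,1
2,3,3,1
2,2,1,0
gen 3: 2,1,0,0
0,2,3,1
2,3,3,1
2,3,1,0
gen 4: 2,2,1,0
1,0,1,2
3,2,1,2
3,1,3,0
gen 5: 2,2,1,0
1,0,1,2
3,2,1,2
3,2,3,0
gen 6: 2,2,1,0
1,0,1,2
3,2,1,2
3,3,3,0
gen 7: 2,2,1,0
2,1,1,2
1,0,3,2
1,3,0,1
gen 8: 2,2,1,0
2,1,1,2
1,1,3,2
2,0,1,1
gen 9: 2,2,1,0
2,1,1,2
1,1,3,2
2,1,1,1
gen 10: 2,2,1,0
2,1,1,2
1,1,3,2
2,2,1,1
gen 11: 2,2,1,0
2,1,1,2
1,1,3,2
2,3,1,1
gen 12: 2,2,1,0
2,1,1,2
1,2,3,2
3,0,2,1
gen 13: 2,2,1,0
2,1,1,2
1,2,3,2
3,1,2,1
gen 14: 2,2,1,0
2,1,1,2
1,2,3,2
3,2,2,1
gen 15: 2,2,1,0
2,1,1,2
1,2,3,2
3,3,2,1
gen 16: 2,2,1,0
2,1,1,2
2,3,3,2
0,1,3,1
gen 17: 2,2,1,0
2,1,1,2
2,3,3,2
0,2,3,1
gen 18: 2,2,1,0
2,1,1,2
2,3,3,2
0,3,3,1
gen 19: 2,2,1,0
2,2,2,2
3,1,1,3
1,2,1,2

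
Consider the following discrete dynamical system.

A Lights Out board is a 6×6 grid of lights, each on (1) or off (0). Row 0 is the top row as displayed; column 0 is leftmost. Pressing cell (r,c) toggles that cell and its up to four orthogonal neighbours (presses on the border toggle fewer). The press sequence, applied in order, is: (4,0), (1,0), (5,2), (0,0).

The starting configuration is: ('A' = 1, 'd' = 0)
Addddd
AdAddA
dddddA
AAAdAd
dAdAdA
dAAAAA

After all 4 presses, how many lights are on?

t=0: Addddd
AdAddA
dddddA
AAAdAd
dAdAdA
dAAAAA
t=1: Addddd
AdAddA
dddddA
dAAdAd
AddAdA
AAAAAA
t=2: dddddd
dAAddA
AddddA
dAAdAd
AddAdA
AAAAAA
t=3: dddddd
dAAddA
AddddA
dAAdAd
AdAAdA
AdddAA
t=4: AAdddd
AAAddA
AddddA
dAAdAd
AdAAdA
AdddAA

18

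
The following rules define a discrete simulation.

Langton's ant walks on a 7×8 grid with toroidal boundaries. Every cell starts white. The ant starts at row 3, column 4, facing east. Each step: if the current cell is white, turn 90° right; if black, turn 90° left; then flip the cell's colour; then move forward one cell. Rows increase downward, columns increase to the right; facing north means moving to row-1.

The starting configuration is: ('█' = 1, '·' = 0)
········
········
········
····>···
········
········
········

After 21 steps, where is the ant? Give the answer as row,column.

[0] ········
········
········
····>···
········
········
········
[1] ········
········
········
····█···
····v···
········
········
[2] ········
········
········
····█···
···<█···
········
········
[3] ········
········
········
···^█···
···██···
········
········
[4] ········
········
········
···█>···
···██···
········
········
[5] ········
········
····^···
···█····
···██···
········
········
[6] ········
········
····█>··
···█····
···██···
········
········
[7] ········
········
····██··
···█·v··
···██···
········
········
[8] ········
········
····██··
···█<█··
···██···
········
········
[9] ········
········
····^█··
···███··
···██···
········
········
[10] ········
········
···<·█··
···███··
···██···
········
········
[11] ········
···^····
···█·█··
···███··
···██···
········
········
[12] ········
···█>···
···█·█··
···███··
···██···
········
········
[13] ········
···██···
···█v█··
···███··
···██···
········
········
[14] ········
···██···
···<██··
···███··
···██···
········
········
[15] ········
···██···
····██··
···v██··
···██···
········
········
[16] ········
···██···
····██··
····>█··
···██···
········
········
[17] ········
···██···
····^█··
·····█··
···██···
········
········
[18] ········
···██···
···<·█··
·····█··
···██···
········
········
[19] ········
···^█···
···█·█··
·····█··
···██···
········
········
[20] ········
··<·█···
···█·█··
·····█··
···██···
········
········
[21] ··^·····
··█·█···
···█·█··
·····█··
···██···
········
········

0,2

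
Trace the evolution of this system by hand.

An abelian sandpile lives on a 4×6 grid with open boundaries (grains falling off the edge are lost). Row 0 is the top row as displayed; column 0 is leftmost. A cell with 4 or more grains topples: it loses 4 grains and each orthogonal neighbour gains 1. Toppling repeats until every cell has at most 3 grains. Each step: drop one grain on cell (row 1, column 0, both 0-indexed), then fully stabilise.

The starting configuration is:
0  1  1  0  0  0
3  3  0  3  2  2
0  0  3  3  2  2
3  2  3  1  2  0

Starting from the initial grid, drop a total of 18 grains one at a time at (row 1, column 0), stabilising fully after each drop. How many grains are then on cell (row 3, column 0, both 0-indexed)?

0

gen 0: 0  1  1  0  0  0
3  3  0  3  2  2
0  0  3  3  2  2
3  2  3  1  2  0
gen 1: 1  2  1  0  0  0
1  0  1  3  2  2
1  1  3  3  2  2
3  2  3  1  2  0
gen 2: 1  2  1  0  0  0
2  0  1  3  2  2
1  1  3  3  2  2
3  2  3  1  2  0
gen 3: 1  2  1  0  0  0
3  0  1  3  2  2
1  1  3  3  2  2
3  2  3  1  2  0
gen 4: 2  2  1  0  0  0
0  1  1  3  2  2
2  1  3  3  2  2
3  2  3  1  2  0
gen 5: 2  2  1  0  0  0
1  1  1  3  2  2
2  1  3  3  2  2
3  2  3  1  2  0
gen 6: 2  2  1  0  0  0
2  1  1  3  2  2
2  1  3  3  2  2
3  2  3  1  2  0
gen 7: 2  2  1  0  0  0
3  1  1  3  2  2
2  1  3  3  2  2
3  2  3  1  2  0
gen 8: 3  2  1  0  0  0
0  2  1  3  2  2
3  1  3  3  2  2
3  2  3  1  2  0
gen 9: 3  2  1  0  0  0
1  2  1  3  2  2
3  1  3  3  2  2
3  2  3  1  2  0
gen 10: 3  2  1  0  0  0
2  2  1  3  2  2
3  1  3  3  2  2
3  2  3  1  2  0
gen 11: 3  2  1  0  0  0
3  2  1  3  2  2
3  1  3  3  2  2
3  2  3  1  2  0
gen 12: 0  3  1  0  0  0
2  3  1  3  2  2
1  2  3  3  2  2
0  3  3  1  2  0
gen 13: 0  3  1  0  0  0
3  3  1  3  2  2
1  2  3  3  2  2
0  3  3  1  2  0
gen 14: 2  0  2  0  0  0
1  1  2  3  2  2
2  3  3  3  2  2
0  3  3  1  2  0
gen 15: 2  0  2  0  0  0
2  1  2  3  2  2
2  3  3  3  2  2
0  3  3  1  2  0
gen 16: 2  0  2  0  0  0
3  1  2  3  2  2
2  3  3  3  2  2
0  3  3  1  2  0
gen 17: 3  0  2  0  0  0
0  2  2  3  2  2
3  3  3  3  2  2
0  3  3  1  2  0
gen 18: 3  0  2  0  0  0
1  2  2  3  2  2
3  3  3  3  2  2
0  3  3  1  2  0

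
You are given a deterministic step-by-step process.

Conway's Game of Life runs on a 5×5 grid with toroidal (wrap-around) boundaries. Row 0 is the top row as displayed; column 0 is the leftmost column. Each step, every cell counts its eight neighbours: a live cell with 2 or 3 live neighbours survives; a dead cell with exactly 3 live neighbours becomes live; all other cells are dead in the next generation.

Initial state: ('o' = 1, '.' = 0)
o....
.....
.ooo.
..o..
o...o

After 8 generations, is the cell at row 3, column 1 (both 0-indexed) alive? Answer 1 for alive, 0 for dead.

k=0  o....
.....
.ooo.
..o..
o...o
k=1  o...o
.oo..
.ooo.
o.o.o
oo..o
k=2  ..ooo
....o
....o
.....
.....
k=3  ...oo
o...o
.....
.....
...o.
k=4  o..o.
o..oo
.....
.....
...oo
k=5  o.o..
o..o.
....o
.....
...oo
k=6  ooo..
oo.o.
....o
...oo
...oo
k=7  .....
...o.
..o..
o....
.o...
k=8  .....
.....
.....
.o...
.....

1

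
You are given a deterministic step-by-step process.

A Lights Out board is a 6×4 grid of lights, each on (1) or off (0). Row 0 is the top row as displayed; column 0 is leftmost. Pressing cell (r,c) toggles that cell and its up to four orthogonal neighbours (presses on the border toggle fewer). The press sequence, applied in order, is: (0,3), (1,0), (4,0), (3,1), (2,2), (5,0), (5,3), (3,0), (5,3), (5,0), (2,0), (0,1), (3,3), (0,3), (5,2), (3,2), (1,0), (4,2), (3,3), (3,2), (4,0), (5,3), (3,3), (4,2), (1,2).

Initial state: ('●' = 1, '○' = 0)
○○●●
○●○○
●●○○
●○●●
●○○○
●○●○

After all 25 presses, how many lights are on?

[0] ○○●●
○●○○
●●○○
●○●●
●○○○
●○●○
[1] ○○○○
○●○●
●●○○
●○●●
●○○○
●○●○
[2] ●○○○
●○○●
○●○○
●○●●
●○○○
●○●○
[3] ●○○○
●○○●
○●○○
○○●●
○●○○
○○●○
[4] ●○○○
●○○●
○○○○
●●○●
○○○○
○○●○
[5] ●○○○
●○●●
○●●●
●●●●
○○○○
○○●○
[6] ●○○○
●○●●
○●●●
●●●●
●○○○
●●●○
[7] ●○○○
●○●●
○●●●
●●●●
●○○●
●●○●
[8] ●○○○
●○●●
●●●●
○○●●
○○○●
●●○●
[9] ●○○○
●○●●
●●●●
○○●●
○○○○
●●●○
[10] ●○○○
●○●●
●●●●
○○●●
●○○○
○○●○
[11] ●○○○
○○●●
○○●●
●○●●
●○○○
○○●○
[12] ○●●○
○●●●
○○●●
●○●●
●○○○
○○●○
[13] ○●●○
○●●●
○○●○
●○○○
●○○●
○○●○
[14] ○●○●
○●●○
○○●○
●○○○
●○○●
○○●○
[15] ○●○●
○●●○
○○●○
●○○○
●○●●
○●○●
[16] ○●○●
○●●○
○○○○
●●●●
●○○●
○●○●
[17] ●●○●
●○●○
●○○○
●●●●
●○○●
○●○●
[18] ●●○●
●○●○
●○○○
●●○●
●●●○
○●●●
[19] ●●○●
●○●○
●○○●
●●●○
●●●●
○●●●
[20] ●●○●
●○●○
●○●●
●○○●
●●○●
○●●●
[21] ●●○●
●○●○
●○●●
○○○●
○○○●
●●●●
[22] ●●○●
●○●○
●○●●
○○○●
○○○○
●●○○
[23] ●●○●
●○●○
●○●○
○○●○
○○○●
●●○○
[24] ●●○●
●○●○
●○●○
○○○○
○●●○
●●●○
[25] ●●●●
●●○●
●○○○
○○○○
○●●○
●●●○

13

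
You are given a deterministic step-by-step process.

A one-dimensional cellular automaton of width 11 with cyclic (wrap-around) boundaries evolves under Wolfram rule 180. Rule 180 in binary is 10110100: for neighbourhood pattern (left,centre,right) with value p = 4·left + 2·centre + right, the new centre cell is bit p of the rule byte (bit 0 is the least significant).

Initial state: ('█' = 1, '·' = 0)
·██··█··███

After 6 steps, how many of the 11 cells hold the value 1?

k=0  ·██··█··███
k=1  █··█·██··█·
k=2  ██·██··█·██
k=3  █·█··█·██·█
k=4  ·███·██··█·
k=5  ··█·█··█·██
k=6  █·████·██··

7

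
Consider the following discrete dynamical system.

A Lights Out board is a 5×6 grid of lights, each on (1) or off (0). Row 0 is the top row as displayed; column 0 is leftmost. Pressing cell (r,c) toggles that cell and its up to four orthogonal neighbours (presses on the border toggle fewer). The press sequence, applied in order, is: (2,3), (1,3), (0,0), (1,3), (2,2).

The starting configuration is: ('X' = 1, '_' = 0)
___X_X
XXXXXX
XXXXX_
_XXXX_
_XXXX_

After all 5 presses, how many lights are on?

0) ___X_X
XXXXXX
XXXXX_
_XXXX_
_XXXX_
1) ___X_X
XXX_XX
XX____
_XX_X_
_XXXX_
2) _____X
XX_X_X
XX_X__
_XX_X_
_XXXX_
3) XX___X
_X_X_X
XX_X__
_XX_X_
_XXXX_
4) XX_X_X
_XX_XX
XX____
_XX_X_
_XXXX_
5) XX_X_X
_X__XX
X_XX__
_X__X_
_XXXX_

16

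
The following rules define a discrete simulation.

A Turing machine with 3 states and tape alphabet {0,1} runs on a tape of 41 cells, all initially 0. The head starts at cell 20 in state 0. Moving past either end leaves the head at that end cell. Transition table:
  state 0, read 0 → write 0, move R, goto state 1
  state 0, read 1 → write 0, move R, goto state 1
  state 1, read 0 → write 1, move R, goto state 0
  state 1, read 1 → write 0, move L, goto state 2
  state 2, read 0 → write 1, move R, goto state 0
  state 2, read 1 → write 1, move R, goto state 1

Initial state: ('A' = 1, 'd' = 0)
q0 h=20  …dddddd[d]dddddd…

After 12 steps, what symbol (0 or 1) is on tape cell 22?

t=0: q0 h=20  …dddddd[d]dddddd…
t=1: q1 h=21  …dddddd[d]dddddd…
t=2: q0 h=22  …dddddA[d]dddddd…
t=3: q1 h=23  …ddddAd[d]dddddd…
t=4: q0 h=24  …dddAdA[d]dddddd…
t=5: q1 h=25  …ddAdAd[d]dddddd…
t=6: q0 h=26  …dAdAdA[d]dddddd…
t=7: q1 h=27  …AdAdAd[d]dddddd…
t=8: q0 h=28  …dAdAdA[d]dddddd…
t=9: q1 h=29  …AdAdAd[d]dddddd…
t=10: q0 h=30  …dAdAdA[d]dddddd…
t=11: q1 h=31  …AdAdAd[d]dddddd…
t=12: q0 h=32  …dAdAdA[d]dddddd…

0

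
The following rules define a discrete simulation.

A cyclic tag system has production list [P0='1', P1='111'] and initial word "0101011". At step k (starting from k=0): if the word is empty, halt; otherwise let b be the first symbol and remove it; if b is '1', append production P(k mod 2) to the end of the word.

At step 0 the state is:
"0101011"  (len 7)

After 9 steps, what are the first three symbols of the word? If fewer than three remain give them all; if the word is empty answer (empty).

0) "0101011"  (len 7)
1) "101011"  (len 6)
2) "01011111"  (len 8)
3) "1011111"  (len 7)
4) "011111111"  (len 9)
5) "11111111"  (len 8)
6) "1111111111"  (len 10)
7) "1111111111"  (len 10)
8) "111111111111"  (len 12)
9) "111111111111"  (len 12)

111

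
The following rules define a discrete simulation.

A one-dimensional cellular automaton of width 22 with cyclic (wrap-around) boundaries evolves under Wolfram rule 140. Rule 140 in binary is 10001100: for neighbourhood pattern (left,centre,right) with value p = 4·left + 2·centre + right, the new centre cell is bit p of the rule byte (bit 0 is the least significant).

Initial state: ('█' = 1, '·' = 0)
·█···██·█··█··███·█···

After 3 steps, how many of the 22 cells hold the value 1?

6

[0] ·█···██·█··█··███·█···
[1] ·█···█··█··█··██··█···
[2] ·█···█··█··█··█···█···
[3] ·█···█··█··█··█···█···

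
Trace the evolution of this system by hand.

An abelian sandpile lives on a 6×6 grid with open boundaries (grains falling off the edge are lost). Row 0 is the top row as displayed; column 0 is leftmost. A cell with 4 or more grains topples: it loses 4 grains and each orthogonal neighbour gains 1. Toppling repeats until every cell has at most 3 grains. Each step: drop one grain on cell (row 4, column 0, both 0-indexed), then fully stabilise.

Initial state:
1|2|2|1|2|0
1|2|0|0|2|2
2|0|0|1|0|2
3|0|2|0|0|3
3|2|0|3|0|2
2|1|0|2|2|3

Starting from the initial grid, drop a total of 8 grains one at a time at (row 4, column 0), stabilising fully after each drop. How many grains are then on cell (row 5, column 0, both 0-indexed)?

1

t=0: 1|2|2|1|2|0
1|2|0|0|2|2
2|0|0|1|0|2
3|0|2|0|0|3
3|2|0|3|0|2
2|1|0|2|2|3
t=1: 1|2|2|1|2|0
1|2|0|0|2|2
3|0|0|1|0|2
0|1|2|0|0|3
1|3|0|3|0|2
3|1|0|2|2|3
t=2: 1|2|2|1|2|0
1|2|0|0|2|2
3|0|0|1|0|2
0|1|2|0|0|3
2|3|0|3|0|2
3|1|0|2|2|3
t=3: 1|2|2|1|2|0
1|2|0|0|2|2
3|0|0|1|0|2
0|1|2|0|0|3
3|3|0|3|0|2
3|1|0|2|2|3
t=4: 1|2|2|1|2|0
1|2|0|0|2|2
3|0|0|1|0|2
1|2|2|0|0|3
2|0|1|3|0|2
0|3|0|2|2|3
t=5: 1|2|2|1|2|0
1|2|0|0|2|2
3|0|0|1|0|2
1|2|2|0|0|3
3|0|1|3|0|2
0|3|0|2|2|3
t=6: 1|2|2|1|2|0
1|2|0|0|2|2
3|0|0|1|0|2
2|2|2|0|0|3
0|1|1|3|0|2
1|3|0|2|2|3
t=7: 1|2|2|1|2|0
1|2|0|0|2|2
3|0|0|1|0|2
2|2|2|0|0|3
1|1|1|3|0|2
1|3|0|2|2|3
t=8: 1|2|2|1|2|0
1|2|0|0|2|2
3|0|0|1|0|2
2|2|2|0|0|3
2|1|1|3|0|2
1|3|0|2|2|3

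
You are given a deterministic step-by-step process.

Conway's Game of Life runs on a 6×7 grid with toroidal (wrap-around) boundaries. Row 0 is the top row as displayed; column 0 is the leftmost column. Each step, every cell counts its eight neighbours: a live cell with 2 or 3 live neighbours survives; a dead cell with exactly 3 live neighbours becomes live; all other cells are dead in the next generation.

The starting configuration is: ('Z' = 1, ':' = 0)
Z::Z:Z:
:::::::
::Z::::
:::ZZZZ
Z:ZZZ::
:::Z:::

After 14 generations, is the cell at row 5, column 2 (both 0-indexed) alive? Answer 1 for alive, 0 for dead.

[0] Z::Z:Z:
:::::::
::Z::::
:::ZZZZ
Z:ZZZ::
:::Z:::
[1] ::::Z::
:::::::
:::ZZZ:
:Z:::ZZ
::Z:::Z
:Z::::Z
[2] :::::::
:::Z:Z:
::::ZZZ
Z:ZZ::Z
:ZZ:::Z
Z::::Z:
[3] ::::Z:Z
:::::ZZ
Z:Z::::
::ZZZ::
::ZZ:Z:
ZZ::::Z
[4] :::::::
Z::::ZZ
:ZZ:ZZZ
::::Z::
Z::::ZZ
ZZZZZ:Z
[5] ::ZZZ::
ZZ::Z::
:Z:ZZ::
:Z:ZZ::
::Z::::
:ZZZZ::
[6] Z::::Z:
ZZ:::Z:
:Z:::Z:
:Z::Z::
:::::::
:Z::Z::
[7] Z:::ZZ:
ZZ::ZZ:
:ZZ:ZZZ
:::::::
:::::::
:::::::
[8] ZZ::ZZ:
::Z::::
:ZZZZ:Z
:::::Z:
:::::::
:::::::
[9] :Z:::::
::::::Z
:ZZZZZ:
::ZZZZ:
:::::::
:::::::
[10] :::::::
ZZ:ZZZ:
:Z::::Z
:Z:::Z:
:::ZZ::
:::::::
[11] ::::Z::
ZZZ:ZZZ
:Z::::Z
Z:Z:ZZ:
::::Z::
:::::::
[12] ZZ:ZZ:Z
:ZZZZ:Z
:::::::
ZZ:ZZZZ
:::ZZZ:
:::::::
[13] :Z::Z:Z
:Z::Z:Z
:::::::
Z:ZZ::Z
Z:ZZ:::
Z:Z:::Z
[14] :ZZZ::Z
:::::::
:ZZZ:ZZ
Z:ZZ::Z
:::::::
::Z::ZZ

1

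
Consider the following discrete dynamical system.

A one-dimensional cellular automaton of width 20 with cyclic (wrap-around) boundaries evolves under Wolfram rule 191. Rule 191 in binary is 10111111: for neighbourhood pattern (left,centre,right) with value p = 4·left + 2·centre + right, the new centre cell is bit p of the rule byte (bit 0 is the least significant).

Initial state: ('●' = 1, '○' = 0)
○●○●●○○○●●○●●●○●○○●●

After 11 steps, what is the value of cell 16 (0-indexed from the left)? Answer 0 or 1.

gen 0: ○●○●●○○○●●○●●●○●○○●●
gen 1: ●●●●○●●●●○●●●○●●●●●○
gen 2: ●●●○●●●●○●●●○●●●●●○●
gen 3: ●●○●●●●○●●●○●●●●●○●●
gen 4: ●○●●●●○●●●○●●●●●○●●●
gen 5: ○●●●●○●●●○●●●●●○●●●●
gen 6: ●●●●○●●●○●●●●●○●●●●○
gen 7: ●●●○●●●○●●●●●○●●●●○●
gen 8: ●●○●●●○●●●●●○●●●●○●●
gen 9: ●○●●●○●●●●●○●●●●○●●●
gen 10: ○●●●○●●●●●○●●●●○●●●●
gen 11: ●●●○●●●●●○●●●●○●●●●○

1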